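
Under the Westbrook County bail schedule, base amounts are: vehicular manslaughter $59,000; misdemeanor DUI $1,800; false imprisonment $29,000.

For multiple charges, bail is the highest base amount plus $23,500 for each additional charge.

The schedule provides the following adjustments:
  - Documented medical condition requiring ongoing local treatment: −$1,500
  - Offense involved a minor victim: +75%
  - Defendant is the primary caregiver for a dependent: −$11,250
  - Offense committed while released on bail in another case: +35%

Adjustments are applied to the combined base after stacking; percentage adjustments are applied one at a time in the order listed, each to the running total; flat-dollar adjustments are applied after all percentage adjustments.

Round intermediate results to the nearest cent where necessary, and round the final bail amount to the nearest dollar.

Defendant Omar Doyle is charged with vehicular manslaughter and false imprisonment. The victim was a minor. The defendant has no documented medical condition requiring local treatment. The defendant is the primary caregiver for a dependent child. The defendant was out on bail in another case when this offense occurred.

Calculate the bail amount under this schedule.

$183,656

Base amounts from the schedule: vehicular manslaughter $59,000; false imprisonment $29,000.
Stacking rule: highest base plus $23,500 per additional charge. Highest is vehicular manslaughter at $59,000; 1 additional charge → +$23,500. Combined base = $82,500.
Offense involved a minor victim (+75%): $82,500 × 1.75 = $144,375.
Offense committed while released on bail in another case (+35%): $144,375 × 1.35 = $194,906.25.
Defendant is the primary caregiver for a dependent (−$11,250 flat): $194,906.25 − $11,250 = $183,656.25.
Rounded to the nearest dollar: $183,656.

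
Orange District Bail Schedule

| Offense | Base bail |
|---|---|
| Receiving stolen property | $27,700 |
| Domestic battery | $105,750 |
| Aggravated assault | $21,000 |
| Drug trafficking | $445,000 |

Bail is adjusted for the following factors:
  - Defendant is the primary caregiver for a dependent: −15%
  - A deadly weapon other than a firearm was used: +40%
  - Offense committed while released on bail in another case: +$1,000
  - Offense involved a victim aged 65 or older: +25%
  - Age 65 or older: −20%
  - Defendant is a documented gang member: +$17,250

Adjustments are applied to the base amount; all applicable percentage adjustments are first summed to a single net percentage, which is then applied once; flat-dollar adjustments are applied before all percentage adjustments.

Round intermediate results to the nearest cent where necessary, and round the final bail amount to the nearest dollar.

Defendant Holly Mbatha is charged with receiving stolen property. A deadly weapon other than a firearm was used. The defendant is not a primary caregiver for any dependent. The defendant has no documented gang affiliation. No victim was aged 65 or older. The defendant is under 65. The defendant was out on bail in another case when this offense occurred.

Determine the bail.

$40,180

Base amounts from the schedule: receiving stolen property $27,700.
Single charge. Combined base = $27,700.
Offense committed while released on bail in another case (+$1,000 flat): $27,700 + $1,000 = $28,700.
A deadly weapon other than a firearm was used (+40%): $28,700 × 1.4 = $40,180.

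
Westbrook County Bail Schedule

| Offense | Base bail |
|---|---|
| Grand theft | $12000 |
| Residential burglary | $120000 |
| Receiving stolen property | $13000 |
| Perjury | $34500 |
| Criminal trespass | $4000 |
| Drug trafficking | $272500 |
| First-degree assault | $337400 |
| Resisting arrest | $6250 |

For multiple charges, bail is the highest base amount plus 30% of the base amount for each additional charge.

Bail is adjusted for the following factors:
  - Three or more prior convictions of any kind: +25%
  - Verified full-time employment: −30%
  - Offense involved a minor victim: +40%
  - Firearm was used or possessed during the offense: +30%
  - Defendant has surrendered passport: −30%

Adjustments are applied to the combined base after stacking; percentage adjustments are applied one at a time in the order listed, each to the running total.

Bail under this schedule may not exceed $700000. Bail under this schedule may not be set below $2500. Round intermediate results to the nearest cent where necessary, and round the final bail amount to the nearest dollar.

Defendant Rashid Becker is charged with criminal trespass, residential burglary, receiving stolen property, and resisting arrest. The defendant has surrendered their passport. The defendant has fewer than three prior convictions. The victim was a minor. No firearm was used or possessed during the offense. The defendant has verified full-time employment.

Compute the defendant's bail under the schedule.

$87105

Base amounts from the schedule: criminal trespass $4000; residential burglary $120000; receiving stolen property $13000; resisting arrest $6250.
Stacking rule: highest base plus 30% of each additional charge. Highest is residential burglary at $120000. Additional: $4000 × 30% = $1200; $13000 × 30% = $3900; $6250 × 30% = $1875. Combined base = $120000 + $6975 = $126975.
Verified full-time employment (−30%): $126975 × 0.7 = $88882.50.
Offense involved a minor victim (+40%): $88882.50 × 1.4 = $124435.50.
Defendant has surrendered passport (−30%): $124435.50 × 0.7 = $87104.85.
$87104.85 is within the $700000 maximum.
$87104.85 is at or above the $2500 minimum.
Rounded to the nearest dollar: $87105.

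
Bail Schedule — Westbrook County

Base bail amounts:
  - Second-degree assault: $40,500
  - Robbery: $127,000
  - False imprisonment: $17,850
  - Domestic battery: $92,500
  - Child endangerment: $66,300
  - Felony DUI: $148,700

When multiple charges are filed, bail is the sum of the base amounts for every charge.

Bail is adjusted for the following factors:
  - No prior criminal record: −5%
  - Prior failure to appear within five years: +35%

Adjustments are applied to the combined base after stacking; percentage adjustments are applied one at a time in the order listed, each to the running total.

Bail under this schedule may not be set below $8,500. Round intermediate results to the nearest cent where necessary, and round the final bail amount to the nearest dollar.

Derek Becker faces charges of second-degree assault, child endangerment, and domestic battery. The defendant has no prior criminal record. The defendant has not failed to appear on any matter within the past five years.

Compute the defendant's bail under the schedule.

$189,335

Base amounts from the schedule: second-degree assault $40,500; child endangerment $66,300; domestic battery $92,500.
Stacking rule: sum of all bases. $40,500 + $66,300 + $92,500 = $199,300.
No prior criminal record (−5%): $199,300 × 0.95 = $189,335.
$189,335 is at or above the $8,500 minimum.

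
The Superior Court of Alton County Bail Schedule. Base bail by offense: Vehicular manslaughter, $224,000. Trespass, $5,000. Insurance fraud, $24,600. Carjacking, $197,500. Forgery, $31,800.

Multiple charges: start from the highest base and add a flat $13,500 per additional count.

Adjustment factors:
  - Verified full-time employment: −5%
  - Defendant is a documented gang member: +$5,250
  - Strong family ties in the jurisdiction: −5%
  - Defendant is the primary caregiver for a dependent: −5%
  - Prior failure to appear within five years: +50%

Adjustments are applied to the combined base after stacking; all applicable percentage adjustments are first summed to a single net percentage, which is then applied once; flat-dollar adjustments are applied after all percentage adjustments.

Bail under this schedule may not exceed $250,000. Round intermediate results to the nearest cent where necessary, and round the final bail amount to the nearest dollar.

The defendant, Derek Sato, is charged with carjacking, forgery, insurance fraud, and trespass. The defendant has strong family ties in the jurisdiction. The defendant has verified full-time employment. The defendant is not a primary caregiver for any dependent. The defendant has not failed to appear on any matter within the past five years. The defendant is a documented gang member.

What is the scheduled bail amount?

Base amounts from the schedule: carjacking $197,500; forgery $31,800; insurance fraud $24,600; trespass $5,000.
Stacking rule: highest base plus $13,500 per additional charge. Highest is carjacking at $197,500; 3 additional charges → +$40,500. Combined base = $238,000.
Net percentage adjustment: −5% −5% = −10%. $238,000 × 0.9 = $214,200.
Defendant is a documented gang member (+$5,250 flat): $214,200 + $5,250 = $219,450.
$219,450 is within the $250,000 maximum.

$219,450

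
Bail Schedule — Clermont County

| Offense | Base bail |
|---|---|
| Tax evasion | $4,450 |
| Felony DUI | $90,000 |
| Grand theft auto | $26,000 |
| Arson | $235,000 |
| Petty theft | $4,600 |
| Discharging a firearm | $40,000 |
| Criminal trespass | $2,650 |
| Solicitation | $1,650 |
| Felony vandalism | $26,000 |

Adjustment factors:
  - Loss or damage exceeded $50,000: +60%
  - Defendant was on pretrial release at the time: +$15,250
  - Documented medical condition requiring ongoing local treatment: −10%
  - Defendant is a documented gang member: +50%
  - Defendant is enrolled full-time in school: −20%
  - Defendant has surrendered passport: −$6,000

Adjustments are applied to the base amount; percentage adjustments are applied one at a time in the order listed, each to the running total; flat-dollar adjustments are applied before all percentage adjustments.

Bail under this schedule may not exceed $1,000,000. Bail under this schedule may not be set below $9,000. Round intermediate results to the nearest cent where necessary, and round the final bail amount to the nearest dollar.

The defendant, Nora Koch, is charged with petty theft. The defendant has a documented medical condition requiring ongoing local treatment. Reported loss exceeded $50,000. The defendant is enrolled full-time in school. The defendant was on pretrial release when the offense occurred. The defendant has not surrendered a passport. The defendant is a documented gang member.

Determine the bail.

Base amounts from the schedule: petty theft $4,600.
Single charge. Combined base = $4,600.
Defendant was on pretrial release at the time (+$15,250 flat): $4,600 + $15,250 = $19,850.
Loss or damage exceeded $50,000 (+60%): $19,850 × 1.6 = $31,760.
Documented medical condition requiring ongoing local treatment (−10%): $31,760 × 0.9 = $28,584.
Defendant is a documented gang member (+50%): $28,584 × 1.5 = $42,876.
Defendant is enrolled full-time in school (−20%): $42,876 × 0.8 = $34,300.80.
$34,300.80 is within the $1,000,000 maximum.
$34,300.80 is at or above the $9,000 minimum.
Rounded to the nearest dollar: $34,301.

$34,301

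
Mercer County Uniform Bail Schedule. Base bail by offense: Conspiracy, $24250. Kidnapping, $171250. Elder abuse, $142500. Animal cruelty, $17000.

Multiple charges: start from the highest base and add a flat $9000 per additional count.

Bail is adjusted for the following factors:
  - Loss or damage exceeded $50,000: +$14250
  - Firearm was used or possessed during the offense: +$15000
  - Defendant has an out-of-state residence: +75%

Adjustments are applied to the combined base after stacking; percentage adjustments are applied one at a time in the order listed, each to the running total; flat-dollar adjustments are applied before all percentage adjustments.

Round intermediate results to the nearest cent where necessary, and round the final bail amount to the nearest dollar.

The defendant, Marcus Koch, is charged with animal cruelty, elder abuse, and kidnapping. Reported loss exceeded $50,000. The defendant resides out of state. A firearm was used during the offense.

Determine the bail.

Base amounts from the schedule: animal cruelty $17000; elder abuse $142500; kidnapping $171250.
Stacking rule: highest base plus $9000 per additional charge. Highest is kidnapping at $171250; 2 additional charges → +$18000. Combined base = $189250.
Loss or damage exceeded $50,000 (+$14250 flat): $189250 + $14250 = $203500.
Firearm was used or possessed during the offense (+$15000 flat): $203500 + $15000 = $218500.
Defendant has an out-of-state residence (+75%): $218500 × 1.75 = $382375.

$382375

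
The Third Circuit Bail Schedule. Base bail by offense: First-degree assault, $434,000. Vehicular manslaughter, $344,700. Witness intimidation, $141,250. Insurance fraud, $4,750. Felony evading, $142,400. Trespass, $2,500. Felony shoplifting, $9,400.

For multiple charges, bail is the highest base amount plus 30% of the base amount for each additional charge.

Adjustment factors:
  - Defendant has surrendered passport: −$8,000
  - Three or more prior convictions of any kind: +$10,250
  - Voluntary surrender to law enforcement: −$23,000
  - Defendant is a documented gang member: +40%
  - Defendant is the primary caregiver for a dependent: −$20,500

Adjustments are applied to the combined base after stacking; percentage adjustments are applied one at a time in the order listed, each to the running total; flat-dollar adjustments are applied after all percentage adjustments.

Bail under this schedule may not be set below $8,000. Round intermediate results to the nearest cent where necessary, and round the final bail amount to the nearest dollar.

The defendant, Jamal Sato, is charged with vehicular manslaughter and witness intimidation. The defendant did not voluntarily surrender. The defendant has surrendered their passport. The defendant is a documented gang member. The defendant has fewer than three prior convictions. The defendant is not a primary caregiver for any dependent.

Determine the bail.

Base amounts from the schedule: vehicular manslaughter $344,700; witness intimidation $141,250.
Stacking rule: highest base plus 30% of each additional charge. Highest is vehicular manslaughter at $344,700. Additional: $141,250 × 30% = $42,375. Combined base = $344,700 + $42,375 = $387,075.
Defendant is a documented gang member (+40%): $387,075 × 1.4 = $541,905.
Defendant has surrendered passport (−$8,000 flat): $541,905 − $8,000 = $533,905.
$533,905 is at or above the $8,000 minimum.

$533,905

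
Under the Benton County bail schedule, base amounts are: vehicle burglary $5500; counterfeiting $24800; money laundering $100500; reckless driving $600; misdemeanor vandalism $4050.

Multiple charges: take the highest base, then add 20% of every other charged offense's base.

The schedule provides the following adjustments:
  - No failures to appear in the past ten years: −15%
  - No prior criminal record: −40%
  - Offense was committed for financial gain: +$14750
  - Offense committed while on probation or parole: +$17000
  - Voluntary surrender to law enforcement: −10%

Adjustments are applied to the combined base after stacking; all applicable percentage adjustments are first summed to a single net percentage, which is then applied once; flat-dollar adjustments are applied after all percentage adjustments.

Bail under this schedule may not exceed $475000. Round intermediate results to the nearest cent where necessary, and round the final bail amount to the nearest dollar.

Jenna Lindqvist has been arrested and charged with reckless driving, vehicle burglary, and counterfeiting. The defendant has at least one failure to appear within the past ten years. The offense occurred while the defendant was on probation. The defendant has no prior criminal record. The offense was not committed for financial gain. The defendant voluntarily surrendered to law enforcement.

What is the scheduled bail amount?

Base amounts from the schedule: reckless driving $600; vehicle burglary $5500; counterfeiting $24800.
Stacking rule: highest base plus 20% of each additional charge. Highest is counterfeiting at $24800. Additional: $600 × 20% = $120; $5500 × 20% = $1100. Combined base = $24800 + $1220 = $26020.
Net percentage adjustment: −40% −10% = −50%. $26020 × 0.5 = $13010.
Offense committed while on probation or parole (+$17000 flat): $13010 + $17000 = $30010.
$30010 is within the $475000 maximum.

$30010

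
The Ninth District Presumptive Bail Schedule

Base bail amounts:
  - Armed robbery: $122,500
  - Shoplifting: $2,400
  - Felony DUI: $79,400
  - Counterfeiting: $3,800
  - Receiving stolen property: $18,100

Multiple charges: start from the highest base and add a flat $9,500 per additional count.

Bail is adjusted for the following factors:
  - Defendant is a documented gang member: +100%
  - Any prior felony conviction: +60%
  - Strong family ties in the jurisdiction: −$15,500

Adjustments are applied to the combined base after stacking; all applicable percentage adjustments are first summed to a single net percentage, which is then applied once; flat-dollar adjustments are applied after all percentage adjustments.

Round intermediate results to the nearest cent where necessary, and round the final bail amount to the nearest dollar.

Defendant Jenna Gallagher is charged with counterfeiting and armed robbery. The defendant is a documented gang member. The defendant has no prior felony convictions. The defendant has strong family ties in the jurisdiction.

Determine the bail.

$248,500

Base amounts from the schedule: counterfeiting $3,800; armed robbery $122,500.
Stacking rule: highest base plus $9,500 per additional charge. Highest is armed robbery at $122,500; 1 additional charge → +$9,500. Combined base = $132,000.
Defendant is a documented gang member (+100%): $132,000 × 2 = $264,000.
Strong family ties in the jurisdiction (−$15,500 flat): $264,000 − $15,500 = $248,500.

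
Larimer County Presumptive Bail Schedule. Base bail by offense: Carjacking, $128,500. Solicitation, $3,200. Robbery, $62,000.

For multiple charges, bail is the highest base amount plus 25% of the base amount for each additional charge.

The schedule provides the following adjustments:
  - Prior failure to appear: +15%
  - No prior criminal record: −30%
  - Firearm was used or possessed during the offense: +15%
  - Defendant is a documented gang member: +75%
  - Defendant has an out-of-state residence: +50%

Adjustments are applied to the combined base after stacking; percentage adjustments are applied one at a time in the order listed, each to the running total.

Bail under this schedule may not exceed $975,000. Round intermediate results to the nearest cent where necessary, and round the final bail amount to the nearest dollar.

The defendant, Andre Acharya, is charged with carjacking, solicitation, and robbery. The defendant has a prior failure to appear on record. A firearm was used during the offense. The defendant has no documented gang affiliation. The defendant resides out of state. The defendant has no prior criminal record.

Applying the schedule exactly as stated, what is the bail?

Base amounts from the schedule: carjacking $128,500; solicitation $3,200; robbery $62,000.
Stacking rule: highest base plus 25% of each additional charge. Highest is carjacking at $128,500. Additional: $3,200 × 25% = $800; $62,000 × 25% = $15,500. Combined base = $128,500 + $16,300 = $144,800.
Prior failure to appear (+15%): $144,800 × 1.15 = $166,520.
No prior criminal record (−30%): $166,520 × 0.7 = $116,564.
Firearm was used or possessed during the offense (+15%): $116,564 × 1.15 = $134,048.60.
Defendant has an out-of-state residence (+50%): $134,048.60 × 1.5 = $201,072.90.
$201,072.90 is within the $975,000 maximum.
Rounded to the nearest dollar: $201,073.

$201,073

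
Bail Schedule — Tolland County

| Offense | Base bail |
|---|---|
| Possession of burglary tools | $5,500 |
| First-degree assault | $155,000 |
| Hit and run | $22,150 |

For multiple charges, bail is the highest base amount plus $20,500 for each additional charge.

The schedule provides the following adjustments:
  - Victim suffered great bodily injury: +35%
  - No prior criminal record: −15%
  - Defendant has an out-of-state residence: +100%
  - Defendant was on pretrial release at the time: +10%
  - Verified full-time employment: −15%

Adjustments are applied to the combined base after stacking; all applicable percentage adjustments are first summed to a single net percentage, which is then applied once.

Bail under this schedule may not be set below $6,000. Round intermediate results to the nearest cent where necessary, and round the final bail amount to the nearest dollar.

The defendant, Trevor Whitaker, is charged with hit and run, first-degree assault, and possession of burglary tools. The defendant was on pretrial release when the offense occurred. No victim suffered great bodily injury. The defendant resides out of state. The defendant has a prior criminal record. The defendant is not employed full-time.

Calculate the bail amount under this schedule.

$411,600

Base amounts from the schedule: hit and run $22,150; first-degree assault $155,000; possession of burglary tools $5,500.
Stacking rule: highest base plus $20,500 per additional charge. Highest is first-degree assault at $155,000; 2 additional charges → +$41,000. Combined base = $196,000.
Net percentage adjustment: +100% +10% = +110%. $196,000 × 2.1 = $411,600.
$411,600 is at or above the $6,000 minimum.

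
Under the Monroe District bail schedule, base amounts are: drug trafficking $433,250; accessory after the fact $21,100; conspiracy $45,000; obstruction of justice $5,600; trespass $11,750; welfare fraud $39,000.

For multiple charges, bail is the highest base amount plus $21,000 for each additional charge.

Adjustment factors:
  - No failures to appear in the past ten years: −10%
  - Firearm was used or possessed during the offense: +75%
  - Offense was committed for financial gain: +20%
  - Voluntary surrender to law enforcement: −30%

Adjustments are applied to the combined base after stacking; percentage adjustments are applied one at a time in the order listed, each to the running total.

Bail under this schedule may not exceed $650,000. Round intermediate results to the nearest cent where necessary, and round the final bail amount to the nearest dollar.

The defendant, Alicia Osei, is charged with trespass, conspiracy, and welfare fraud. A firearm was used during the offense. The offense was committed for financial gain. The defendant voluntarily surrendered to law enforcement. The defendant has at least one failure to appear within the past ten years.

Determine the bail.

Base amounts from the schedule: trespass $11,750; conspiracy $45,000; welfare fraud $39,000.
Stacking rule: highest base plus $21,000 per additional charge. Highest is conspiracy at $45,000; 2 additional charges → +$42,000. Combined base = $87,000.
Firearm was used or possessed during the offense (+75%): $87,000 × 1.75 = $152,250.
Offense was committed for financial gain (+20%): $152,250 × 1.2 = $182,700.
Voluntary surrender to law enforcement (−30%): $182,700 × 0.7 = $127,890.
$127,890 is within the $650,000 maximum.

$127,890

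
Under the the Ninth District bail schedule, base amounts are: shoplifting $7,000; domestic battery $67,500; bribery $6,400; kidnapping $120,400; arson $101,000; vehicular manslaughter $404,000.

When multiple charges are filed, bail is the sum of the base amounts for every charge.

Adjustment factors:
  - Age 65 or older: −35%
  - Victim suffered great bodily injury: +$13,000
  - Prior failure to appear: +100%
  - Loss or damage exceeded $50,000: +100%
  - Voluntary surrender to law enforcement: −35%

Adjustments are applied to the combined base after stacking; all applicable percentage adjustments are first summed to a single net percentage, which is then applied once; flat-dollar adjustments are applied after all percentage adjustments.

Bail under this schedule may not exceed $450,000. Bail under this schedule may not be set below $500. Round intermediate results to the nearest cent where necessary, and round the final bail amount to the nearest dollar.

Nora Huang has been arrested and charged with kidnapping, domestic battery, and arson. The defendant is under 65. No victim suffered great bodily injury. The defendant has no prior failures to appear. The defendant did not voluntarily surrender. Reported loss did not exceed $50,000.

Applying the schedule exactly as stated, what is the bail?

Base amounts from the schedule: kidnapping $120,400; domestic battery $67,500; arson $101,000.
Stacking rule: sum of all bases. $120,400 + $67,500 + $101,000 = $288,900.
No adjustment factors apply to this defendant.
$288,900 is within the $450,000 maximum.
$288,900 is at or above the $500 minimum.

$288,900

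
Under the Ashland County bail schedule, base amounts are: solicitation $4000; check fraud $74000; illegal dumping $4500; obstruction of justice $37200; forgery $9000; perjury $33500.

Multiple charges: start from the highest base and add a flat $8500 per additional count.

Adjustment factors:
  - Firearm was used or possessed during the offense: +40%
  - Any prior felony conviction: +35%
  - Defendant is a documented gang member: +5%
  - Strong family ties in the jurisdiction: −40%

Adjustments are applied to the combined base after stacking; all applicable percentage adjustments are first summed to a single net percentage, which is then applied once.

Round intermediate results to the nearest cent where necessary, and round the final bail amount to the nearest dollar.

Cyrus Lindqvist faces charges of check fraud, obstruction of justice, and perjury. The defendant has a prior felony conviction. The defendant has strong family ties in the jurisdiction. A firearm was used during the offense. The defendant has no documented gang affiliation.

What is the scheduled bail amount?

$122850

Base amounts from the schedule: check fraud $74000; obstruction of justice $37200; perjury $33500.
Stacking rule: highest base plus $8500 per additional charge. Highest is check fraud at $74000; 2 additional charges → +$17000. Combined base = $91000.
Net percentage adjustment: +40% +35% −40% = +35%. $91000 × 1.35 = $122850.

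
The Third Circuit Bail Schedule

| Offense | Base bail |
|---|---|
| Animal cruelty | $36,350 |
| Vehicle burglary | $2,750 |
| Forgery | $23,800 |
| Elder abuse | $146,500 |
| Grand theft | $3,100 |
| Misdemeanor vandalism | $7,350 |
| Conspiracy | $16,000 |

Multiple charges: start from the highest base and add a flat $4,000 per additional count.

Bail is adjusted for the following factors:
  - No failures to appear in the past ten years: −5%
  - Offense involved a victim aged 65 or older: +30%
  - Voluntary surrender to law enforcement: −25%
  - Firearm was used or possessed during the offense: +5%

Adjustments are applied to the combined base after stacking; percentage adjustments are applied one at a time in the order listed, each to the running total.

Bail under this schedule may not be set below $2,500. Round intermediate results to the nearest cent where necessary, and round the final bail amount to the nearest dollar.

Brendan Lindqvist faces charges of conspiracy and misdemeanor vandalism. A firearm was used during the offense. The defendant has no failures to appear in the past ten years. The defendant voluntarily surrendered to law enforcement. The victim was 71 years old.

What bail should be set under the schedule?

Base amounts from the schedule: conspiracy $16,000; misdemeanor vandalism $7,350.
Stacking rule: highest base plus $4,000 per additional charge. Highest is conspiracy at $16,000; 1 additional charge → +$4,000. Combined base = $20,000.
No failures to appear in the past ten years (−5%): $20,000 × 0.95 = $19,000.
Offense involved a victim aged 65 or older (+30%): $19,000 × 1.3 = $24,700.
Voluntary surrender to law enforcement (−25%): $24,700 × 0.75 = $18,525.
Firearm was used or possessed during the offense (+5%): $18,525 × 1.05 = $19,451.25.
$19,451.25 is at or above the $2,500 minimum.
Rounded to the nearest dollar: $19,451.

$19,451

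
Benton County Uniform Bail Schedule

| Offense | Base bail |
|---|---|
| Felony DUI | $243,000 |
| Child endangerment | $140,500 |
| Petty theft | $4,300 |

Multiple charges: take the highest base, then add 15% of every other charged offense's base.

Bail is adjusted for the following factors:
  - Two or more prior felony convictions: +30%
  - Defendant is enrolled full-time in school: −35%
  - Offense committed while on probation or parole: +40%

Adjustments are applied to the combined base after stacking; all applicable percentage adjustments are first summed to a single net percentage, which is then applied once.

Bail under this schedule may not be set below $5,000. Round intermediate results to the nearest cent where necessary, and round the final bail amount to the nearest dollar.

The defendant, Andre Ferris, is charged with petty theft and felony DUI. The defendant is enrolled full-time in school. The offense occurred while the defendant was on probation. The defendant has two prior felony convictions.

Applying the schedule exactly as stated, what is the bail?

$328,921

Base amounts from the schedule: petty theft $4,300; felony DUI $243,000.
Stacking rule: highest base plus 15% of each additional charge. Highest is felony DUI at $243,000. Additional: $4,300 × 15% = $645. Combined base = $243,000 + $645 = $243,645.
Net percentage adjustment: +30% −35% +40% = +35%. $243,645 × 1.35 = $328,920.75.
$328,920.75 is at or above the $5,000 minimum.
Rounded to the nearest dollar: $328,921.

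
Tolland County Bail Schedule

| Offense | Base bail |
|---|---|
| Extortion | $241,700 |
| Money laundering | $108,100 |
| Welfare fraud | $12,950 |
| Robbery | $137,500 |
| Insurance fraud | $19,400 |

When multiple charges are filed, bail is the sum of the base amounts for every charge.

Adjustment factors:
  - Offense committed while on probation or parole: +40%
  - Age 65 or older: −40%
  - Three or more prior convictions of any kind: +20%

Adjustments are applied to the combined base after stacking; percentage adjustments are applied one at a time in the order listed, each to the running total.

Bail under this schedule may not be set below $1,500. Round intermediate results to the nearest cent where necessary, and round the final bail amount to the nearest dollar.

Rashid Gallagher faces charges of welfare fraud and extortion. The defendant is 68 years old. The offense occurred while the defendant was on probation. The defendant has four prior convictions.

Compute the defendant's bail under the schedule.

Base amounts from the schedule: welfare fraud $12,950; extortion $241,700.
Stacking rule: sum of all bases. $12,950 + $241,700 = $254,650.
Offense committed while on probation or parole (+40%): $254,650 × 1.4 = $356,510.
Age 65 or older (−40%): $356,510 × 0.6 = $213,906.
Three or more prior convictions of any kind (+20%): $213,906 × 1.2 = $256,687.20.
$256,687.20 is at or above the $1,500 minimum.
Rounded to the nearest dollar: $256,687.

$256,687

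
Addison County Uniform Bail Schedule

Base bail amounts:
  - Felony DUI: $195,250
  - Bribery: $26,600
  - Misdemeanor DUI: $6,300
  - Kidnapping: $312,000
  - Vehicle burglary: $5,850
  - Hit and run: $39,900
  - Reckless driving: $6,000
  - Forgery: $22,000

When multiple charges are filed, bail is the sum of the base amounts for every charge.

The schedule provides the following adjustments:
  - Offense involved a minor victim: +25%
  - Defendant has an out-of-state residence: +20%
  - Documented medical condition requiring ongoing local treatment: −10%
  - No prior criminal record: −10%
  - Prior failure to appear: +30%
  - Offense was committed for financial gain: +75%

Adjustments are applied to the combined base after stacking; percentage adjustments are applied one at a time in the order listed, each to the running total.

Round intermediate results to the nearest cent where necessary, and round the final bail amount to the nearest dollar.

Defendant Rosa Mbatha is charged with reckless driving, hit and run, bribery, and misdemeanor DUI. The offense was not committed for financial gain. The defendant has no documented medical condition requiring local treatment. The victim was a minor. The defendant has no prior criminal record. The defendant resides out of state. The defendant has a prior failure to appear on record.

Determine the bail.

Base amounts from the schedule: reckless driving $6,000; hit and run $39,900; bribery $26,600; misdemeanor DUI $6,300.
Stacking rule: sum of all bases. $6,000 + $39,900 + $26,600 + $6,300 = $78,800.
Offense involved a minor victim (+25%): $78,800 × 1.25 = $98,500.
Defendant has an out-of-state residence (+20%): $98,500 × 1.2 = $118,200.
No prior criminal record (−10%): $118,200 × 0.9 = $106,380.
Prior failure to appear (+30%): $106,380 × 1.3 = $138,294.

$138,294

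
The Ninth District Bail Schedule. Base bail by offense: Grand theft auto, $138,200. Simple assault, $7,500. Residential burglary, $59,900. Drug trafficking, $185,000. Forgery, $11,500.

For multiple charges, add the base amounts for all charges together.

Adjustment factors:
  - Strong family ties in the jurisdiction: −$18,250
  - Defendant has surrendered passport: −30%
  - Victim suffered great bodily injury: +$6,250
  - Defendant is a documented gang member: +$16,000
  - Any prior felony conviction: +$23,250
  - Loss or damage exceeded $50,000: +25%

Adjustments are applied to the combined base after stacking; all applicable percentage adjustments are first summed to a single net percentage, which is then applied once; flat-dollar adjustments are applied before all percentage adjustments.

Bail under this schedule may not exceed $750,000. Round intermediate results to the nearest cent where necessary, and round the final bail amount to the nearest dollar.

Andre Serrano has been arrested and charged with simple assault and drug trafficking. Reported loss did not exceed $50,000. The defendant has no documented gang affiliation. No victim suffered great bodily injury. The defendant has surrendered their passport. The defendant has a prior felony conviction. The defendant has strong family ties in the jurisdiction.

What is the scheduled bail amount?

$138,250

Base amounts from the schedule: simple assault $7,500; drug trafficking $185,000.
Stacking rule: sum of all bases. $7,500 + $185,000 = $192,500.
Strong family ties in the jurisdiction (−$18,250 flat): $192,500 − $18,250 = $174,250.
Any prior felony conviction (+$23,250 flat): $174,250 + $23,250 = $197,500.
Defendant has surrendered passport (−30%): $197,500 × 0.7 = $138,250.
$138,250 is within the $750,000 maximum.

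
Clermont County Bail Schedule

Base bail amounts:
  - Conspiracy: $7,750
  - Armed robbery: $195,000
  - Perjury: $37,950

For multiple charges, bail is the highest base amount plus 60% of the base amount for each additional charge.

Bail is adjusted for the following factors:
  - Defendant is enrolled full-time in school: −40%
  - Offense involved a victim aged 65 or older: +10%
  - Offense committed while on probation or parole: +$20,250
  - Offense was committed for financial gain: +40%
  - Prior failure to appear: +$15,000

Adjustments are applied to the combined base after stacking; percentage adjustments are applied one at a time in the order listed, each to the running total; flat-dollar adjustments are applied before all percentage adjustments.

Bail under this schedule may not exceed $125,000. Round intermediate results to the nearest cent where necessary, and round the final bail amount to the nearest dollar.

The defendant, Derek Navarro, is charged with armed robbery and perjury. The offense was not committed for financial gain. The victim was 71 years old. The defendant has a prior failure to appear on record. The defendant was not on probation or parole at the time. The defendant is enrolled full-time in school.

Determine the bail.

$125,000

Base amounts from the schedule: armed robbery $195,000; perjury $37,950.
Stacking rule: highest base plus 60% of each additional charge. Highest is armed robbery at $195,000. Additional: $37,950 × 60% = $22,770. Combined base = $195,000 + $22,770 = $217,770.
Prior failure to appear (+$15,000 flat): $217,770 + $15,000 = $232,770.
Defendant is enrolled full-time in school (−40%): $232,770 × 0.6 = $139,662.
Offense involved a victim aged 65 or older (+10%): $139,662 × 1.1 = $153,628.20.
Result $153,628.20 exceeds the maximum of $125,000; bail is capped at $125,000.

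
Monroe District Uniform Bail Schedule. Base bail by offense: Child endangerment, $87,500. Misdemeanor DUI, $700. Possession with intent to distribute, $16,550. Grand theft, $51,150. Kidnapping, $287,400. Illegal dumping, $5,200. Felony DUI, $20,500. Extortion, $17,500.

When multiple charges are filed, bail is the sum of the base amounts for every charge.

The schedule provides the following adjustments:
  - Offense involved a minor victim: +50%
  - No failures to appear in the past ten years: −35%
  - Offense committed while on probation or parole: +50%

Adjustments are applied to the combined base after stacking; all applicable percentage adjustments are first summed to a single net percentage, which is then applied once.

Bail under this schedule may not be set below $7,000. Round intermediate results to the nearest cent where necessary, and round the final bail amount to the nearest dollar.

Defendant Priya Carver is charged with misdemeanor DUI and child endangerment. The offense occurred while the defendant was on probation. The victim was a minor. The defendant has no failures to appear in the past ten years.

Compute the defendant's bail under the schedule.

Base amounts from the schedule: misdemeanor DUI $700; child endangerment $87,500.
Stacking rule: sum of all bases. $700 + $87,500 = $88,200.
Net percentage adjustment: +50% −35% +50% = +65%. $88,200 × 1.65 = $145,530.
$145,530 is at or above the $7,000 minimum.

$145,530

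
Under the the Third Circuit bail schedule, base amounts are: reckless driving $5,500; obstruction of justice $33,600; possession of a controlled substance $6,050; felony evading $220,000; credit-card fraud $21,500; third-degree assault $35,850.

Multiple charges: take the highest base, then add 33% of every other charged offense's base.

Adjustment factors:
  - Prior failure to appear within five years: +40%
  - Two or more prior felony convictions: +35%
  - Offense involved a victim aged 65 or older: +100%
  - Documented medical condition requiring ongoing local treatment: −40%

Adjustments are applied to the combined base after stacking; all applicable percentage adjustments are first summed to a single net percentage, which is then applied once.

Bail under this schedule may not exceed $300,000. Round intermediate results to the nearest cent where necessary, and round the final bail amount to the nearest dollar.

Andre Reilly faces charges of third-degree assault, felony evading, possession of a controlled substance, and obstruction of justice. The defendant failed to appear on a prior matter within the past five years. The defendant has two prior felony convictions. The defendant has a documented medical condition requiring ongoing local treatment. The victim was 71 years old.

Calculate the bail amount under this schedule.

Base amounts from the schedule: third-degree assault $35,850; felony evading $220,000; possession of a controlled substance $6,050; obstruction of justice $33,600.
Stacking rule: highest base plus 33% of each additional charge. Highest is felony evading at $220,000. Additional: $35,850 × 33% = $11,830.50; $6,050 × 33% = $1,996.50; $33,600 × 33% = $11,088. Combined base = $220,000 + $24,915 = $244,915.
Net percentage adjustment: +40% +35% +100% −40% = +135%. $244,915 × 2.35 = $575,550.25.
Result $575,550.25 exceeds the maximum of $300,000; bail is capped at $300,000.

$300,000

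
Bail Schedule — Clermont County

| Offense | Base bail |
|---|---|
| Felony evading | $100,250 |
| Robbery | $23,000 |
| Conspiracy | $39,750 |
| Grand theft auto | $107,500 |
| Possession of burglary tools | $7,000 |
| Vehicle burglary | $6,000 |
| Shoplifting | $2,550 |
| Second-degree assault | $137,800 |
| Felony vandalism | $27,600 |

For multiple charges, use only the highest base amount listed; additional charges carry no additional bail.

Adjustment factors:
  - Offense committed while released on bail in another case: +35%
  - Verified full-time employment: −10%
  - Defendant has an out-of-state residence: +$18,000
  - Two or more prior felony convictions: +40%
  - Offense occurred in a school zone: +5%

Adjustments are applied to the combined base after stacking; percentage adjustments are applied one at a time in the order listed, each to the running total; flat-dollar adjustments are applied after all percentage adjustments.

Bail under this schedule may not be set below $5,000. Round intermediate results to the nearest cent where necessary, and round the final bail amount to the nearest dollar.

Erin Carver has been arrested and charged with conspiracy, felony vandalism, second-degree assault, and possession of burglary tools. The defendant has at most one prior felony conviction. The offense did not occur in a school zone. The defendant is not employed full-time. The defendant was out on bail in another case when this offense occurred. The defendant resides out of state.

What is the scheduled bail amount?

Base amounts from the schedule: conspiracy $39,750; felony vandalism $27,600; second-degree assault $137,800; possession of burglary tools $7,000.
Stacking rule: use the highest base only. Highest is second-degree assault at $137,800. Combined base = $137,800.
Offense committed while released on bail in another case (+35%): $137,800 × 1.35 = $186,030.
Defendant has an out-of-state residence (+$18,000 flat): $186,030 + $18,000 = $204,030.
$204,030 is at or above the $5,000 minimum.

$204,030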